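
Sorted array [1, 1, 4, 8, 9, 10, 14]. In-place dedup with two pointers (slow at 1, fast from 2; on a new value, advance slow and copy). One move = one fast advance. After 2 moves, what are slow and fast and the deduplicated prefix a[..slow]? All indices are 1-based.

slow=2, fast=4, prefix=[1, 4]

(s=1,f=2) a[fast]=1=a[slow] dup → fast++
(s=1,f=3) a[fast]=4≠a[slow]=1 write a[2]=4 → slow++,fast++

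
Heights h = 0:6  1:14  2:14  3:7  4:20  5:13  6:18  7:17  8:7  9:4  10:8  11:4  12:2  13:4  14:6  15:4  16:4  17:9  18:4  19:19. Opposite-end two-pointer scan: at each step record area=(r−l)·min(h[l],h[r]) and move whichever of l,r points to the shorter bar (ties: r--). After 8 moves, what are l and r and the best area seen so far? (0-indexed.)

l=0 r=19: min(6,19)*19=114 best=114 *, l++
l=1 r=19: min(14,19)*18=252 best=252 *, l++
l=2 r=19: min(14,19)*17=238 best=252, l++
l=3 r=19: min(7,19)*16=112 best=252, l++
l=4 r=19: min(20,19)*15=285 best=285 *, r--
l=4 r=18: min(20,4)*14=56 best=285, r--
l=4 r=17: min(20,9)*13=117 best=285, r--
l=4 r=16: min(20,4)*12=48 best=285, r--

l=4, r=15, best area=285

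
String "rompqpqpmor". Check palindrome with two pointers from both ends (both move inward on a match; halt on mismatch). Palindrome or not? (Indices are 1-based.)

[1,11] 'r'=='r' → l++,r--
[2,10] 'o'=='o' → l++,r--
[3,9] 'm'=='m' → l++,r--
[4,8] 'p'=='p' → l++,r--
[5,7] 'q'=='q' → l++,r--

palindrome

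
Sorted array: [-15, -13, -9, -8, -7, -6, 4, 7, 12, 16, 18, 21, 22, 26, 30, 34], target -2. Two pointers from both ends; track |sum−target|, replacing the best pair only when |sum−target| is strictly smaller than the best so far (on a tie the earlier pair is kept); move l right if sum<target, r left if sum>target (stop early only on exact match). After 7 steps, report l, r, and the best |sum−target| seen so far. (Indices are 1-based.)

[1,16] -15+34=19 d=21 * → r--
[1,15] -15+30=15 d=17 * → r--
[1,14] -15+26=11 d=13 * → r--
[1,13] -15+22=7 d=9 * → r--
[1,12] -15+21=6 d=8 * → r--
[1,11] -15+18=3 d=5 * → r--
[1,10] -15+16=1 d=3 * → r--

l=1, r=9, best |Δ|=3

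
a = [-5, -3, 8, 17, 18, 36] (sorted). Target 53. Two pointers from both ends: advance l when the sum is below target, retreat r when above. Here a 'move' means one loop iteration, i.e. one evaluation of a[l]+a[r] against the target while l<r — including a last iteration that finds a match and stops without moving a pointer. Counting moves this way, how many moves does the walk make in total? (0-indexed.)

[0,5] -5+36=31 <53 → l++
[1,5] -3+36=33 <53 → l++
[2,5] 8+36=44 <53 → l++
[3,5] 17+36=53 → found

4 moves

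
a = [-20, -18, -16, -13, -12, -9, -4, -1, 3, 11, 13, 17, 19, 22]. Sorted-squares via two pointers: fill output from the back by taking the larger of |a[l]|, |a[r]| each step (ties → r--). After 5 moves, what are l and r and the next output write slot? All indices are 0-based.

l=0 r=13: |-20|<=|22| out[13]=484, r--
l=0 r=12: |-20|>|19| out[12]=400, l++
l=1 r=12: |-18|<=|19| out[11]=361, r--
l=1 r=11: |-18|>|17| out[10]=324, l++
l=2 r=11: |-16|<=|17| out[9]=289, r--

l=2, r=10, next write slot=8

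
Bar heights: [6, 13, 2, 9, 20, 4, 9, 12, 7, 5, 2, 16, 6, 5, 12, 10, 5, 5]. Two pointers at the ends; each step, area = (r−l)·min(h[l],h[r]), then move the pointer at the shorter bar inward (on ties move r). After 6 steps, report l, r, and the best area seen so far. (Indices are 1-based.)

l=2, r=13, best area=156

[1,18] min(6,5)*17=85 best=85 * → r--
[1,17] min(6,5)*16=80 best=85 → r--
[1,16] min(6,10)*15=90 best=90 * → l++
[2,16] min(13,10)*14=140 best=140 * → r--
[2,15] min(13,12)*13=156 best=156 * → r--
[2,14] min(13,5)*12=60 best=156 → r--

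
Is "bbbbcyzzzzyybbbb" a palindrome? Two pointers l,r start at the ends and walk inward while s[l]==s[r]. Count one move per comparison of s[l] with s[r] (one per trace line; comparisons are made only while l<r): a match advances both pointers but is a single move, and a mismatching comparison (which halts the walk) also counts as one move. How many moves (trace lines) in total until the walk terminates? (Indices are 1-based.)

5 moves

[1,16] 'b'=='b' → l++,r--
[2,15] 'b'=='b' → l++,r--
[3,14] 'b'=='b' → l++,r--
[4,13] 'b'=='b' → l++,r--
[5,12] 'c'!='y' → stop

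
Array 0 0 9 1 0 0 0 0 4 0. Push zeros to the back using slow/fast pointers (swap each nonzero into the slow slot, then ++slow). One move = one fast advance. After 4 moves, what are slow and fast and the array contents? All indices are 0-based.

slow=0 fast=0: a[fast]=0, fast++
slow=0 fast=1: a[fast]=0, fast++
slow=0 fast=2: a[fast]=9≠0 swap→a[0]=9, slow++,fast++
slow=1 fast=3: a[fast]=1≠0 swap→a[1]=1, slow++,fast++

slow=2, fast=4, a=[9, 1, 0, 0, 0, 0, 0, 0, 4, 0]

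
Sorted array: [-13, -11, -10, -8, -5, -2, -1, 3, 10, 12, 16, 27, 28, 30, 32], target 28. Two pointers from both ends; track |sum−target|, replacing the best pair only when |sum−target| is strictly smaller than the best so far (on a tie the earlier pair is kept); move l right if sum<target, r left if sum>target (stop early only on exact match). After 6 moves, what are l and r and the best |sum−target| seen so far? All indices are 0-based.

l=5, r=13, best |Δ|=1

l=0 r=14: -13+32=19 d=9 *, l++
l=1 r=14: -11+32=21 d=7 *, l++
l=2 r=14: -10+32=22 d=6 *, l++
l=3 r=14: -8+32=24 d=4 *, l++
l=4 r=14: -5+32=27 d=1 *, l++
l=5 r=14: -2+32=30 d=2, r--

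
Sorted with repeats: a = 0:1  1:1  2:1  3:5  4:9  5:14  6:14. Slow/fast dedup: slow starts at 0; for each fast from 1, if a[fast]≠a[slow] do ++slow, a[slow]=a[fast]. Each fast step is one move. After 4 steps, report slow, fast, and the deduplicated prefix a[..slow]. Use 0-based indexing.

(s=0,f=1) a[fast]=1=a[slow] dup → fast++
(s=0,f=2) a[fast]=1=a[slow] dup → fast++
(s=0,f=3) a[fast]=5≠a[slow]=1 write a[1]=5 → slow++,fast++
(s=1,f=4) a[fast]=9≠a[slow]=5 write a[2]=9 → slow++,fast++

slow=2, fast=5, prefix=[1, 5, 9]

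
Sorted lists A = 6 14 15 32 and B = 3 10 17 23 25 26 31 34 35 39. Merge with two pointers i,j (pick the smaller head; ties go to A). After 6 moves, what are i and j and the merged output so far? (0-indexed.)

i=0 j=0: A[i]=6>B[j]=3 take 3, j++
i=0 j=1: A[i]=6<=B[j]=10 take 6, i++
i=1 j=1: A[i]=14>B[j]=10 take 10, j++
i=1 j=2: A[i]=14<=B[j]=17 take 14, i++
i=2 j=2: A[i]=15<=B[j]=17 take 15, i++
i=3 j=2: A[i]=32>B[j]=17 take 17, j++

i=3, j=3, merged so far=[3, 6, 10, 14, 15, 17]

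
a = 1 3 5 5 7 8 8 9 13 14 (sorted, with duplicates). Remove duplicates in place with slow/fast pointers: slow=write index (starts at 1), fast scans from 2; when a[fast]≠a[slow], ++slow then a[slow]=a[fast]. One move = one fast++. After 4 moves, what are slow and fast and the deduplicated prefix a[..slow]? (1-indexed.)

slow=4, fast=6, prefix=[1, 3, 5, 7]

(s=1,f=2) a[fast]=3≠a[slow]=1 write a[2]=3 → slow++,fast++
(s=2,f=3) a[fast]=5≠a[slow]=3 write a[3]=5 → slow++,fast++
(s=3,f=4) a[fast]=5=a[slow] dup → fast++
(s=3,f=5) a[fast]=7≠a[slow]=5 write a[4]=7 → slow++,fast++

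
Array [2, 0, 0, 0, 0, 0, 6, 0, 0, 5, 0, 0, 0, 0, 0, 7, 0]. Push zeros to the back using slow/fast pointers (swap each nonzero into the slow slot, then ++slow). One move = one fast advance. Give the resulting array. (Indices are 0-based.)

slow=0 fast=0: a[fast]=2≠0 swap→a[0]=2, slow++,fast++
slow=1 fast=1: a[fast]=0, fast++
slow=1 fast=2: a[fast]=0, fast++
slow=1 fast=3: a[fast]=0, fast++
slow=1 fast=4: a[fast]=0, fast++
slow=1 fast=5: a[fast]=0, fast++
slow=1 fast=6: a[fast]=6≠0 swap→a[1]=6, slow++,fast++
slow=2 fast=7: a[fast]=0, fast++
slow=2 fast=8: a[fast]=0, fast++
slow=2 fast=9: a[fast]=5≠0 swap→a[2]=5, slow++,fast++
slow=3 fast=10: a[fast]=0, fast++
slow=3 fast=11: a[fast]=0, fast++
slow=3 fast=12: a[fast]=0, fast++
slow=3 fast=13: a[fast]=0, fast++
slow=3 fast=14: a[fast]=0, fast++
slow=3 fast=15: a[fast]=7≠0 swap→a[3]=7, slow++,fast++
slow=4 fast=16: a[fast]=0, fast++

[2, 6, 5, 7, 0, 0, 0, 0, 0, 0, 0, 0, 0, 0, 0, 0, 0]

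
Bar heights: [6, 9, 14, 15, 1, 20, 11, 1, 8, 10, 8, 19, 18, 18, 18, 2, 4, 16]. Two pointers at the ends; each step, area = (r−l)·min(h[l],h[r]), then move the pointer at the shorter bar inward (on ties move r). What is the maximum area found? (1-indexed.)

max area = 210

[1,18] min(6,16)*17=102 best=102 * → l++
[2,18] min(9,16)*16=144 best=144 * → l++
[3,18] min(14,16)*15=210 best=210 * → l++
[4,18] min(15,16)*14=210 best=210 → l++
[5,18] min(1,16)*13=13 best=210 → l++
[6,18] min(20,16)*12=192 best=210 → r--
[6,17] min(20,4)*11=44 best=210 → r--
[6,16] min(20,2)*10=20 best=210 → r--
[6,15] min(20,18)*9=162 best=210 → r--
[6,14] min(20,18)*8=144 best=210 → r--
[6,13] min(20,18)*7=126 best=210 → r--
[6,12] min(20,19)*6=114 best=210 → r--
[6,11] min(20,8)*5=40 best=210 → r--
[6,10] min(20,10)*4=40 best=210 → r--
[6,9] min(20,8)*3=24 best=210 → r--
[6,8] min(20,1)*2=2 best=210 → r--
[6,7] min(20,11)*1=11 best=210 → r--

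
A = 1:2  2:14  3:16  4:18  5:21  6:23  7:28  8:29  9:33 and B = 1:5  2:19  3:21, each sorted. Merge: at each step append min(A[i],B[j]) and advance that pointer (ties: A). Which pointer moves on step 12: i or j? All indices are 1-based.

i=1 j=1: A[i]=2<=B[j]=5 take 2, i++
i=2 j=1: A[i]=14>B[j]=5 take 5, j++
i=2 j=2: A[i]=14<=B[j]=19 take 14, i++
i=3 j=2: A[i]=16<=B[j]=19 take 16, i++
i=4 j=2: A[i]=18<=B[j]=19 take 18, i++
i=5 j=2: A[i]=21>B[j]=19 take 19, j++
i=5 j=3: A[i]=21<=B[j]=21 take 21, i++
i=6 j=3: A[i]=23>B[j]=21 take 21, j++
i=6 j=4: B done, take A[i]=23, i++
i=7 j=4: B done, take A[i]=28, i++
i=8 j=4: B done, take A[i]=29, i++
i=9 j=4: B done, take A[i]=33, i++

i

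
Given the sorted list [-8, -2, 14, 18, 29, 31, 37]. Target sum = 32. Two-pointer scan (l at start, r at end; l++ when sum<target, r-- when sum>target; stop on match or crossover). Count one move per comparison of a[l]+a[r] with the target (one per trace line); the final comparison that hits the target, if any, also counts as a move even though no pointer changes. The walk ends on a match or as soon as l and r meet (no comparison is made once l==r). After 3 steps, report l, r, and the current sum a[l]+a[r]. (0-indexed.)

[0,6] -8+37=29 <32 → l++
[1,6] -2+37=35 >32 → r--
[1,5] -2+31=29 <32 → l++

l=2, r=5, sum=45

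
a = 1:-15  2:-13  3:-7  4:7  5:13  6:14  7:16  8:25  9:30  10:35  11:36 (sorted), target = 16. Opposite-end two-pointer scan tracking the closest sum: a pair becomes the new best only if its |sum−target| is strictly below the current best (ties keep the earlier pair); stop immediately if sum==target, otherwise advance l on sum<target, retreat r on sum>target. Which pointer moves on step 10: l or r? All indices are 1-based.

l=1 r=11: -15+36=21 d=5 *, r--
l=1 r=10: -15+35=20 d=4 *, r--
l=1 r=9: -15+30=15 d=1 *, l++
l=2 r=9: -13+30=17 d=1, r--
l=2 r=8: -13+25=12 d=4, l++
l=3 r=8: -7+25=18 d=2, r--
l=3 r=7: -7+16=9 d=7, l++
l=4 r=7: 7+16=23 d=7, r--
l=4 r=6: 7+14=21 d=5, r--
l=4 r=5: 7+13=20 d=4, r--

r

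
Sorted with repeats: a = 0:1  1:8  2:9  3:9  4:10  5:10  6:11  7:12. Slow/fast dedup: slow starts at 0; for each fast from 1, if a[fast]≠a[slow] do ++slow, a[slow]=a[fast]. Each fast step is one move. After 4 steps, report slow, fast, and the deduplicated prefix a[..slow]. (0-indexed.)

slow=3, fast=5, prefix=[1, 8, 9, 10]

slow=0 fast=1: a[fast]=8≠a[slow]=1 write a[1]=8, slow++,fast++
slow=1 fast=2: a[fast]=9≠a[slow]=8 write a[2]=9, slow++,fast++
slow=2 fast=3: a[fast]=9=a[slow] dup, fast++
slow=2 fast=4: a[fast]=10≠a[slow]=9 write a[3]=10, slow++,fast++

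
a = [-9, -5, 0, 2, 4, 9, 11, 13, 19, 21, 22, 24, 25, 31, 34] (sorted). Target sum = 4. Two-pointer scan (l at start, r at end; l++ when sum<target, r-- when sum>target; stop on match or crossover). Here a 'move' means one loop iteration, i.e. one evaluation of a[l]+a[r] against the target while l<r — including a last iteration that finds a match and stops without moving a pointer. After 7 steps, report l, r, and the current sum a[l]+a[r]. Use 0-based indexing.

l=0 r=14: -9+34=25 >4, r--
l=0 r=13: -9+31=22 >4, r--
l=0 r=12: -9+25=16 >4, r--
l=0 r=11: -9+24=15 >4, r--
l=0 r=10: -9+22=13 >4, r--
l=0 r=9: -9+21=12 >4, r--
l=0 r=8: -9+19=10 >4, r--

l=0, r=7, sum=4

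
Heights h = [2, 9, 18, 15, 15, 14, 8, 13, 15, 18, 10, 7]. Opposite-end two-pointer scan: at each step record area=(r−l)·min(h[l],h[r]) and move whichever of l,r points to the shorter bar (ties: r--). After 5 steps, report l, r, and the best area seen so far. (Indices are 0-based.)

l=0 r=11: min(2,7)*11=22 best=22 *, l++
l=1 r=11: min(9,7)*10=70 best=70 *, r--
l=1 r=10: min(9,10)*9=81 best=81 *, l++
l=2 r=10: min(18,10)*8=80 best=81, r--
l=2 r=9: min(18,18)*7=126 best=126 *, r--

l=2, r=8, best area=126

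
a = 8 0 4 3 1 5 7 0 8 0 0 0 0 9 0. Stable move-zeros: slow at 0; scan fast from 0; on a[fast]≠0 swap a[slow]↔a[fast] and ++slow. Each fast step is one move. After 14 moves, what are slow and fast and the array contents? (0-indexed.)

slow=0 fast=0: a[fast]=8≠0 swap→a[0]=8, slow++,fast++
slow=1 fast=1: a[fast]=0, fast++
slow=1 fast=2: a[fast]=4≠0 swap→a[1]=4, slow++,fast++
slow=2 fast=3: a[fast]=3≠0 swap→a[2]=3, slow++,fast++
slow=3 fast=4: a[fast]=1≠0 swap→a[3]=1, slow++,fast++
slow=4 fast=5: a[fast]=5≠0 swap→a[4]=5, slow++,fast++
slow=5 fast=6: a[fast]=7≠0 swap→a[5]=7, slow++,fast++
slow=6 fast=7: a[fast]=0, fast++
slow=6 fast=8: a[fast]=8≠0 swap→a[6]=8, slow++,fast++
slow=7 fast=9: a[fast]=0, fast++
slow=7 fast=10: a[fast]=0, fast++
slow=7 fast=11: a[fast]=0, fast++
slow=7 fast=12: a[fast]=0, fast++
slow=7 fast=13: a[fast]=9≠0 swap→a[7]=9, slow++,fast++

slow=8, fast=14, a=[8, 4, 3, 1, 5, 7, 8, 9, 0, 0, 0, 0, 0, 0, 0]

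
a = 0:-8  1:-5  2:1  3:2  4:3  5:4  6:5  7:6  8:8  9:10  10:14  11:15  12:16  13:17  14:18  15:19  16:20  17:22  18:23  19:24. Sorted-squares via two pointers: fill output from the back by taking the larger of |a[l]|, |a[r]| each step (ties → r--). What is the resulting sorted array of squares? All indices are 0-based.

l=0 r=19: |-8|<=|24| out[19]=576, r--
l=0 r=18: |-8|<=|23| out[18]=529, r--
l=0 r=17: |-8|<=|22| out[17]=484, r--
l=0 r=16: |-8|<=|20| out[16]=400, r--
l=0 r=15: |-8|<=|19| out[15]=361, r--
l=0 r=14: |-8|<=|18| out[14]=324, r--
l=0 r=13: |-8|<=|17| out[13]=289, r--
l=0 r=12: |-8|<=|16| out[12]=256, r--
l=0 r=11: |-8|<=|15| out[11]=225, r--
l=0 r=10: |-8|<=|14| out[10]=196, r--
l=0 r=9: |-8|<=|10| out[9]=100, r--
l=0 r=8: |-8|<=|8| out[8]=64, r--
l=0 r=7: |-8|>|6| out[7]=64, l++
l=1 r=7: |-5|<=|6| out[6]=36, r--
l=1 r=6: |-5|<=|5| out[5]=25, r--
l=1 r=5: |-5|>|4| out[4]=25, l++
l=2 r=5: |1|<=|4| out[3]=16, r--
l=2 r=4: |1|<=|3| out[2]=9, r--
l=2 r=3: |1|<=|2| out[1]=4, r--
l=2 r=2: |1|<=|1| out[0]=1, r--

[1, 4, 9, 16, 25, 25, 36, 64, 64, 100, 196, 225, 256, 289, 324, 361, 400, 484, 529, 576]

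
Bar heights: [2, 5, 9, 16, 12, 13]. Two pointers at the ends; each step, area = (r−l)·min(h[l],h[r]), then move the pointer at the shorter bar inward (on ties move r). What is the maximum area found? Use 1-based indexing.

l=1 r=6: min(2,13)*5=10 best=10 *, l++
l=2 r=6: min(5,13)*4=20 best=20 *, l++
l=3 r=6: min(9,13)*3=27 best=27 *, l++
l=4 r=6: min(16,13)*2=26 best=27, r--
l=4 r=5: min(16,12)*1=12 best=27, r--

max area = 27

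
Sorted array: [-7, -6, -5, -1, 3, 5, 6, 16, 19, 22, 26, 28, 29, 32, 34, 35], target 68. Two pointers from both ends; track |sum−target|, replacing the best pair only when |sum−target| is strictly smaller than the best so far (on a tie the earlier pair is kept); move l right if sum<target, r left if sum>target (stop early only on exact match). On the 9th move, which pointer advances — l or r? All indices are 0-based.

l=0 r=15: -7+35=28 d=40 *, l++
l=1 r=15: -6+35=29 d=39 *, l++
l=2 r=15: -5+35=30 d=38 *, l++
l=3 r=15: -1+35=34 d=34 *, l++
l=4 r=15: 3+35=38 d=30 *, l++
l=5 r=15: 5+35=40 d=28 *, l++
l=6 r=15: 6+35=41 d=27 *, l++
l=7 r=15: 16+35=51 d=17 *, l++
l=8 r=15: 19+35=54 d=14 *, l++

l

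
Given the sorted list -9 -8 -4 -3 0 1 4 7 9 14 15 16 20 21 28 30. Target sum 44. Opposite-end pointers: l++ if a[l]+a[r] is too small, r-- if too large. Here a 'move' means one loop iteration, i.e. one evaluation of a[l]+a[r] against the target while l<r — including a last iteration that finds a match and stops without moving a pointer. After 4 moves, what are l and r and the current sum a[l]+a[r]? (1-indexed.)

l=1 r=16: -9+30=21 <44, l++
l=2 r=16: -8+30=22 <44, l++
l=3 r=16: -4+30=26 <44, l++
l=4 r=16: -3+30=27 <44, l++

l=5, r=16, sum=30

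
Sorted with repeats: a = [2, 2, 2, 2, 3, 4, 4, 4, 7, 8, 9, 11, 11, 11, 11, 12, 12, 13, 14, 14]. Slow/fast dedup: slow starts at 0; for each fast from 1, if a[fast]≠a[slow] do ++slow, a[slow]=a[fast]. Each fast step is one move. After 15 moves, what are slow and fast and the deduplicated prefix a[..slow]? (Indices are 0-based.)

slow=7, fast=16, prefix=[2, 3, 4, 7, 8, 9, 11, 12]

slow=0 fast=1: a[fast]=2=a[slow] dup, fast++
slow=0 fast=2: a[fast]=2=a[slow] dup, fast++
slow=0 fast=3: a[fast]=2=a[slow] dup, fast++
slow=0 fast=4: a[fast]=3≠a[slow]=2 write a[1]=3, slow++,fast++
slow=1 fast=5: a[fast]=4≠a[slow]=3 write a[2]=4, slow++,fast++
slow=2 fast=6: a[fast]=4=a[slow] dup, fast++
slow=2 fast=7: a[fast]=4=a[slow] dup, fast++
slow=2 fast=8: a[fast]=7≠a[slow]=4 write a[3]=7, slow++,fast++
slow=3 fast=9: a[fast]=8≠a[slow]=7 write a[4]=8, slow++,fast++
slow=4 fast=10: a[fast]=9≠a[slow]=8 write a[5]=9, slow++,fast++
slow=5 fast=11: a[fast]=11≠a[slow]=9 write a[6]=11, slow++,fast++
slow=6 fast=12: a[fast]=11=a[slow] dup, fast++
slow=6 fast=13: a[fast]=11=a[slow] dup, fast++
slow=6 fast=14: a[fast]=11=a[slow] dup, fast++
slow=6 fast=15: a[fast]=12≠a[slow]=11 write a[7]=12, slow++,fast++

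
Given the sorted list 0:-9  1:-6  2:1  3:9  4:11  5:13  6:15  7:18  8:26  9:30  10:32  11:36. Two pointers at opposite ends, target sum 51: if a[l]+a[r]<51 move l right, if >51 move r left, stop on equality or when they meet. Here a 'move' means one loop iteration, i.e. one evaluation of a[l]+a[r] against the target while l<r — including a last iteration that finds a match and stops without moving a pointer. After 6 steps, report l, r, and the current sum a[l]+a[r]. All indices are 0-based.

l=0 r=11: -9+36=27 <51, l++
l=1 r=11: -6+36=30 <51, l++
l=2 r=11: 1+36=37 <51, l++
l=3 r=11: 9+36=45 <51, l++
l=4 r=11: 11+36=47 <51, l++
l=5 r=11: 13+36=49 <51, l++

l=6, r=11, sum=51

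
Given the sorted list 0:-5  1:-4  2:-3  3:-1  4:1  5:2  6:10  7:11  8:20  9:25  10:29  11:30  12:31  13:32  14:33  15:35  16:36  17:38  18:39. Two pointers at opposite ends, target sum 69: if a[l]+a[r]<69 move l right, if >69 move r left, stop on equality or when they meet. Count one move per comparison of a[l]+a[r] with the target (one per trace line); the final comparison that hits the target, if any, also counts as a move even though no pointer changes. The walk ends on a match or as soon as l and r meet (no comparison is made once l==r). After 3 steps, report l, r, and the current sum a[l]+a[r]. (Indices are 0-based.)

l=0 r=18: -5+39=34 <69, l++
l=1 r=18: -4+39=35 <69, l++
l=2 r=18: -3+39=36 <69, l++

l=3, r=18, sum=38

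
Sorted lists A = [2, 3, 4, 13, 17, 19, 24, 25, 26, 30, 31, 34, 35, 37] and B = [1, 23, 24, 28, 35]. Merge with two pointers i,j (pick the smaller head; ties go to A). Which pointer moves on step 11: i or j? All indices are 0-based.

i

i=0 j=0: A[i]=2>B[j]=1 take 1, j++
i=0 j=1: A[i]=2<=B[j]=23 take 2, i++
i=1 j=1: A[i]=3<=B[j]=23 take 3, i++
i=2 j=1: A[i]=4<=B[j]=23 take 4, i++
i=3 j=1: A[i]=13<=B[j]=23 take 13, i++
i=4 j=1: A[i]=17<=B[j]=23 take 17, i++
i=5 j=1: A[i]=19<=B[j]=23 take 19, i++
i=6 j=1: A[i]=24>B[j]=23 take 23, j++
i=6 j=2: A[i]=24<=B[j]=24 take 24, i++
i=7 j=2: A[i]=25>B[j]=24 take 24, j++
i=7 j=3: A[i]=25<=B[j]=28 take 25, i++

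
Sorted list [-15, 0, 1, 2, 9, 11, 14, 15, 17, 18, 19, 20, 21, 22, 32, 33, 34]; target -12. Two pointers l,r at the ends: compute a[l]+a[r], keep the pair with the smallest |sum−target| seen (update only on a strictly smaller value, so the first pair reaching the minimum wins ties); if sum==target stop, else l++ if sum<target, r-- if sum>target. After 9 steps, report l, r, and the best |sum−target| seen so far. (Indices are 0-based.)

l=0, r=7, best |Δ|=14

l=0 r=16: -15+34=19 d=31 *, r--
l=0 r=15: -15+33=18 d=30 *, r--
l=0 r=14: -15+32=17 d=29 *, r--
l=0 r=13: -15+22=7 d=19 *, r--
l=0 r=12: -15+21=6 d=18 *, r--
l=0 r=11: -15+20=5 d=17 *, r--
l=0 r=10: -15+19=4 d=16 *, r--
l=0 r=9: -15+18=3 d=15 *, r--
l=0 r=8: -15+17=2 d=14 *, r--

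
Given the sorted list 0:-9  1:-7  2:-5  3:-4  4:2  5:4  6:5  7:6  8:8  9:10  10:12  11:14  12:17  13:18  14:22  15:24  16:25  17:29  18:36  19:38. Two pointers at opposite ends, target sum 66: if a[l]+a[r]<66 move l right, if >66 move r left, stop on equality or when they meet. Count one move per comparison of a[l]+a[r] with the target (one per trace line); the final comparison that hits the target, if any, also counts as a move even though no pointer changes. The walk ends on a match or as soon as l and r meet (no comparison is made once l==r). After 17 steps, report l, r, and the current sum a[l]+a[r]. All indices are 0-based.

l=0 r=19: -9+38=29 <66, l++
l=1 r=19: -7+38=31 <66, l++
l=2 r=19: -5+38=33 <66, l++
l=3 r=19: -4+38=34 <66, l++
l=4 r=19: 2+38=40 <66, l++
l=5 r=19: 4+38=42 <66, l++
l=6 r=19: 5+38=43 <66, l++
l=7 r=19: 6+38=44 <66, l++
l=8 r=19: 8+38=46 <66, l++
l=9 r=19: 10+38=48 <66, l++
l=10 r=19: 12+38=50 <66, l++
l=11 r=19: 14+38=52 <66, l++
l=12 r=19: 17+38=55 <66, l++
l=13 r=19: 18+38=56 <66, l++
l=14 r=19: 22+38=60 <66, l++
l=15 r=19: 24+38=62 <66, l++
l=16 r=19: 25+38=63 <66, l++

l=17, r=19, sum=67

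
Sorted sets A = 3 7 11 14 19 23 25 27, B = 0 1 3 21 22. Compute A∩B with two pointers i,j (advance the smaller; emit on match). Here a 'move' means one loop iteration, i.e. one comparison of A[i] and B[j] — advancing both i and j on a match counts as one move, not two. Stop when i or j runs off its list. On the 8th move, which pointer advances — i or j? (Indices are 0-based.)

j

i=0 j=0: 3>0, j++
i=0 j=1: 3>1, j++
i=0 j=2: 3==3 emit, i++,j++
i=1 j=3: 7<21, i++
i=2 j=3: 11<21, i++
i=3 j=3: 14<21, i++
i=4 j=3: 19<21, i++
i=5 j=3: 23>21, j++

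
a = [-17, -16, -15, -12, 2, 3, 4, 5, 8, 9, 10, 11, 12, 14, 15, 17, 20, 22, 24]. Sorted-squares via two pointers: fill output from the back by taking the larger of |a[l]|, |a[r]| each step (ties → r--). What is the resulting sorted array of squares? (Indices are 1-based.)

[4, 9, 16, 25, 64, 81, 100, 121, 144, 144, 196, 225, 225, 256, 289, 289, 400, 484, 576]

l=1 r=19: |-17|<=|24| out[19]=576, r--
l=1 r=18: |-17|<=|22| out[18]=484, r--
l=1 r=17: |-17|<=|20| out[17]=400, r--
l=1 r=16: |-17|<=|17| out[16]=289, r--
l=1 r=15: |-17|>|15| out[15]=289, l++
l=2 r=15: |-16|>|15| out[14]=256, l++
l=3 r=15: |-15|<=|15| out[13]=225, r--
l=3 r=14: |-15|>|14| out[12]=225, l++
l=4 r=14: |-12|<=|14| out[11]=196, r--
l=4 r=13: |-12|<=|12| out[10]=144, r--
l=4 r=12: |-12|>|11| out[9]=144, l++
l=5 r=12: |2|<=|11| out[8]=121, r--
l=5 r=11: |2|<=|10| out[7]=100, r--
l=5 r=10: |2|<=|9| out[6]=81, r--
l=5 r=9: |2|<=|8| out[5]=64, r--
l=5 r=8: |2|<=|5| out[4]=25, r--
l=5 r=7: |2|<=|4| out[3]=16, r--
l=5 r=6: |2|<=|3| out[2]=9, r--
l=5 r=5: |2|<=|2| out[1]=4, r--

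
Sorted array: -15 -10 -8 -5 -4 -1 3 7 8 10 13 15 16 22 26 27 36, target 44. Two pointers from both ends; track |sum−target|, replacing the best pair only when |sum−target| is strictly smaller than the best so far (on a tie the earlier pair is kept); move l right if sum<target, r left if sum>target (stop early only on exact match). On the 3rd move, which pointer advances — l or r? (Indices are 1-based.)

[1,17] -15+36=21 d=23 * → l++
[2,17] -10+36=26 d=18 * → l++
[3,17] -8+36=28 d=16 * → l++

l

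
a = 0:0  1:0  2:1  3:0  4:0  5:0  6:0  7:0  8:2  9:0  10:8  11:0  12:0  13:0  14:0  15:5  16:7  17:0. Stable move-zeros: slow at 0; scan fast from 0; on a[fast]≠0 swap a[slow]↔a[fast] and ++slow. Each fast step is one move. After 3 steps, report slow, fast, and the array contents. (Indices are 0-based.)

slow=0 fast=0: a[fast]=0, fast++
slow=0 fast=1: a[fast]=0, fast++
slow=0 fast=2: a[fast]=1≠0 swap→a[0]=1, slow++,fast++

slow=1, fast=3, a=[1, 0, 0, 0, 0, 0, 0, 0, 2, 0, 8, 0, 0, 0, 0, 5, 7, 0]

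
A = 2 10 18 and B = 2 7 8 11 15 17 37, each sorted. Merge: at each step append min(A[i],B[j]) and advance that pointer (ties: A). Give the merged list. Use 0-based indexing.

i=0 j=0: A[i]=2<=B[j]=2 take 2, i++
i=1 j=0: A[i]=10>B[j]=2 take 2, j++
i=1 j=1: A[i]=10>B[j]=7 take 7, j++
i=1 j=2: A[i]=10>B[j]=8 take 8, j++
i=1 j=3: A[i]=10<=B[j]=11 take 10, i++
i=2 j=3: A[i]=18>B[j]=11 take 11, j++
i=2 j=4: A[i]=18>B[j]=15 take 15, j++
i=2 j=5: A[i]=18>B[j]=17 take 17, j++
i=2 j=6: A[i]=18<=B[j]=37 take 18, i++
i=3 j=6: A done, take B[j]=37, j++

[2, 2, 7, 8, 10, 11, 15, 17, 18, 37]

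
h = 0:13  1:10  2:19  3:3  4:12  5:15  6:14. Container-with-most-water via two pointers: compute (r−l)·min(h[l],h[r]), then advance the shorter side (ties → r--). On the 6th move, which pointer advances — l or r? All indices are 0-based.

l=0 r=6: min(13,14)*6=78 best=78 *, l++
l=1 r=6: min(10,14)*5=50 best=78, l++
l=2 r=6: min(19,14)*4=56 best=78, r--
l=2 r=5: min(19,15)*3=45 best=78, r--
l=2 r=4: min(19,12)*2=24 best=78, r--
l=2 r=3: min(19,3)*1=3 best=78, r--

r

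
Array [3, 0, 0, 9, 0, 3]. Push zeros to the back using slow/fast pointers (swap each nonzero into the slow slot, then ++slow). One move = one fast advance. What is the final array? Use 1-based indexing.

[3, 9, 3, 0, 0, 0]

slow=1 fast=1: a[fast]=3≠0 swap→a[1]=3, slow++,fast++
slow=2 fast=2: a[fast]=0, fast++
slow=2 fast=3: a[fast]=0, fast++
slow=2 fast=4: a[fast]=9≠0 swap→a[2]=9, slow++,fast++
slow=3 fast=5: a[fast]=0, fast++
slow=3 fast=6: a[fast]=3≠0 swap→a[3]=3, slow++,fast++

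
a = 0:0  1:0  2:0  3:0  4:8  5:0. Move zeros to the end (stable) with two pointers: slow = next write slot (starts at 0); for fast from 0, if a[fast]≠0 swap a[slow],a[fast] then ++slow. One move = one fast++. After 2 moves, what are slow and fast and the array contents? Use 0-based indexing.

slow=0 fast=0: a[fast]=0, fast++
slow=0 fast=1: a[fast]=0, fast++

slow=0, fast=2, a=[0, 0, 0, 0, 8, 0]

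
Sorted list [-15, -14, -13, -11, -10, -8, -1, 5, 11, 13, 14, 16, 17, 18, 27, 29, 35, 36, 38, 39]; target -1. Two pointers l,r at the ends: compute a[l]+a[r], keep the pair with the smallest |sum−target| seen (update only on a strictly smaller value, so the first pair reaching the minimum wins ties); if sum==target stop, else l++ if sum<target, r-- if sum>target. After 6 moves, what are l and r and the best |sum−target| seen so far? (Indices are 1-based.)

l=1 r=20: -15+39=24 d=25 *, r--
l=1 r=19: -15+38=23 d=24 *, r--
l=1 r=18: -15+36=21 d=22 *, r--
l=1 r=17: -15+35=20 d=21 *, r--
l=1 r=16: -15+29=14 d=15 *, r--
l=1 r=15: -15+27=12 d=13 *, r--

l=1, r=14, best |Δ|=13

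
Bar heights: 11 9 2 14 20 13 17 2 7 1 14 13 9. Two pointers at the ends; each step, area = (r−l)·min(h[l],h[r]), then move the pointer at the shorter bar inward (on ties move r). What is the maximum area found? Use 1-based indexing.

l=1 r=13: min(11,9)*12=108 best=108 *, r--
l=1 r=12: min(11,13)*11=121 best=121 *, l++
l=2 r=12: min(9,13)*10=90 best=121, l++
l=3 r=12: min(2,13)*9=18 best=121, l++
l=4 r=12: min(14,13)*8=104 best=121, r--
l=4 r=11: min(14,14)*7=98 best=121, r--
l=4 r=10: min(14,1)*6=6 best=121, r--
l=4 r=9: min(14,7)*5=35 best=121, r--
l=4 r=8: min(14,2)*4=8 best=121, r--
l=4 r=7: min(14,17)*3=42 best=121, l++
l=5 r=7: min(20,17)*2=34 best=121, r--
l=5 r=6: min(20,13)*1=13 best=121, r--

max area = 121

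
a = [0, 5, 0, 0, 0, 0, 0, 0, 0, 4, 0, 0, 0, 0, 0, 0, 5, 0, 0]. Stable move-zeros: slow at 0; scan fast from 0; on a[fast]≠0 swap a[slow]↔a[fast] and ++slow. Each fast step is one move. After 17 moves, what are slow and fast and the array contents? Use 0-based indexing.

slow=3, fast=17, a=[5, 4, 5, 0, 0, 0, 0, 0, 0, 0, 0, 0, 0, 0, 0, 0, 0, 0, 0]

(s=0,f=0) a[fast]=0 → fast++
(s=0,f=1) a[fast]=5≠0 swap→a[0]=5 → slow++,fast++
(s=1,f=2) a[fast]=0 → fast++
(s=1,f=3) a[fast]=0 → fast++
(s=1,f=4) a[fast]=0 → fast++
(s=1,f=5) a[fast]=0 → fast++
(s=1,f=6) a[fast]=0 → fast++
(s=1,f=7) a[fast]=0 → fast++
(s=1,f=8) a[fast]=0 → fast++
(s=1,f=9) a[fast]=4≠0 swap→a[1]=4 → slow++,fast++
(s=2,f=10) a[fast]=0 → fast++
(s=2,f=11) a[fast]=0 → fast++
(s=2,f=12) a[fast]=0 → fast++
(s=2,f=13) a[fast]=0 → fast++
(s=2,f=14) a[fast]=0 → fast++
(s=2,f=15) a[fast]=0 → fast++
(s=2,f=16) a[fast]=5≠0 swap→a[2]=5 → slow++,fast++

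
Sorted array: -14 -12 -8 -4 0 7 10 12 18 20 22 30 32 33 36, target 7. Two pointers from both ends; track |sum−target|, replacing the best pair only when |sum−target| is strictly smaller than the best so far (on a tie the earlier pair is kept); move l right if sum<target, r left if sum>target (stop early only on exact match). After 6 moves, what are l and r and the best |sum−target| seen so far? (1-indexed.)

l=2, r=10, best |Δ|=1

[1,15] -14+36=22 d=15 * → r--
[1,14] -14+33=19 d=12 * → r--
[1,13] -14+32=18 d=11 * → r--
[1,12] -14+30=16 d=9 * → r--
[1,11] -14+22=8 d=1 * → r--
[1,10] -14+20=6 d=1 → l++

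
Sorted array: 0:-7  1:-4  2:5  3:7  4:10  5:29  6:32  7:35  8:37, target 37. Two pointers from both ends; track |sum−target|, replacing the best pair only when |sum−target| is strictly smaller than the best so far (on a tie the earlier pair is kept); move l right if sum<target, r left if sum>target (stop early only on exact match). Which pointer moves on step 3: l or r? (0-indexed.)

l=0 r=8: -7+37=30 d=7 *, l++
l=1 r=8: -4+37=33 d=4 *, l++
l=2 r=8: 5+37=42 d=5, r--

r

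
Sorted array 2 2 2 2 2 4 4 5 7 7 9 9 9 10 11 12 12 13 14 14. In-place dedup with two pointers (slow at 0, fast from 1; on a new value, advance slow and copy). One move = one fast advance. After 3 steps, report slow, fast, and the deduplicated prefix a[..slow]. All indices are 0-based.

slow=0 fast=1: a[fast]=2=a[slow] dup, fast++
slow=0 fast=2: a[fast]=2=a[slow] dup, fast++
slow=0 fast=3: a[fast]=2=a[slow] dup, fast++

slow=0, fast=4, prefix=[2]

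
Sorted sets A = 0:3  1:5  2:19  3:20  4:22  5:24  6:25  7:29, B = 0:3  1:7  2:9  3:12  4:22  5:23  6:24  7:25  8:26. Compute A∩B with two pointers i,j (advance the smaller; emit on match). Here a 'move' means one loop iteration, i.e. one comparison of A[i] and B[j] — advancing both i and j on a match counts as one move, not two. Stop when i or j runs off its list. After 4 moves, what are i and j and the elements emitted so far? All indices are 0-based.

i=2, j=3, emitted=[3]

[i=0,j=0] 3==3 emit → i++,j++
[i=1,j=1] 5<7 → i++
[i=2,j=1] 19>7 → j++
[i=2,j=2] 19>9 → j++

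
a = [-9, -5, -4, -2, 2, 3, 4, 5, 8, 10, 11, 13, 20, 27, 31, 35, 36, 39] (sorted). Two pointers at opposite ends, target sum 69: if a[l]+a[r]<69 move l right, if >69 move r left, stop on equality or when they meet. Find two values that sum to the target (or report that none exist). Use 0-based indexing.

no pair

l=0 r=17: -9+39=30 <69, l++
l=1 r=17: -5+39=34 <69, l++
l=2 r=17: -4+39=35 <69, l++
l=3 r=17: -2+39=37 <69, l++
l=4 r=17: 2+39=41 <69, l++
l=5 r=17: 3+39=42 <69, l++
l=6 r=17: 4+39=43 <69, l++
l=7 r=17: 5+39=44 <69, l++
l=8 r=17: 8+39=47 <69, l++
l=9 r=17: 10+39=49 <69, l++
l=10 r=17: 11+39=50 <69, l++
l=11 r=17: 13+39=52 <69, l++
l=12 r=17: 20+39=59 <69, l++
l=13 r=17: 27+39=66 <69, l++
l=14 r=17: 31+39=70 >69, r--
l=14 r=16: 31+36=67 <69, l++
l=15 r=16: 35+36=71 >69, r--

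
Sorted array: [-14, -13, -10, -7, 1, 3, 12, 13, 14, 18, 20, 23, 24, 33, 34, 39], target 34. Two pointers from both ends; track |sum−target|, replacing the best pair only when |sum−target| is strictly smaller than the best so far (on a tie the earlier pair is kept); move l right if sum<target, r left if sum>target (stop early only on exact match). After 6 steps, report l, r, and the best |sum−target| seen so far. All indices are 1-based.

l=5, r=14, best |Δ|=1

[1,16] -14+39=25 d=9 * → l++
[2,16] -13+39=26 d=8 * → l++
[3,16] -10+39=29 d=5 * → l++
[4,16] -7+39=32 d=2 * → l++
[5,16] 1+39=40 d=6 → r--
[5,15] 1+34=35 d=1 * → r--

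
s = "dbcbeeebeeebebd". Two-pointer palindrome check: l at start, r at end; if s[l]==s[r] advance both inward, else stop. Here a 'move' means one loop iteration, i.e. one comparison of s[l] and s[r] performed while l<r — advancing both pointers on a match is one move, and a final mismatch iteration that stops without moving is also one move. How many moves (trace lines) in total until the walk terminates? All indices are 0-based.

3 moves

l=0 r=14: 'd'=='d', l++,r--
l=1 r=13: 'b'=='b', l++,r--
l=2 r=12: 'c'!='e', stop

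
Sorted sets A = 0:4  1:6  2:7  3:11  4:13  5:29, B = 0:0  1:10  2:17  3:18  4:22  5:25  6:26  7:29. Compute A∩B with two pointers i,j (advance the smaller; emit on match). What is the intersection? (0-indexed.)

intersection = [29]

i=0 j=0: 4>0, j++
i=0 j=1: 4<10, i++
i=1 j=1: 6<10, i++
i=2 j=1: 7<10, i++
i=3 j=1: 11>10, j++
i=3 j=2: 11<17, i++
i=4 j=2: 13<17, i++
i=5 j=2: 29>17, j++
i=5 j=3: 29>18, j++
i=5 j=4: 29>22, j++
i=5 j=5: 29>25, j++
i=5 j=6: 29>26, j++
i=5 j=7: 29==29 emit, i++,j++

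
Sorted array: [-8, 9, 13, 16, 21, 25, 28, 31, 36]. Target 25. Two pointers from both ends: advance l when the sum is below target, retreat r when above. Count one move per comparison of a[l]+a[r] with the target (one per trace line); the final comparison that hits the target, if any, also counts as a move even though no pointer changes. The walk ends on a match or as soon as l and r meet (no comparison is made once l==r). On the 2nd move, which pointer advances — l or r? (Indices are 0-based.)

l

[0,8] -8+36=28 >25 → r--
[0,7] -8+31=23 <25 → l++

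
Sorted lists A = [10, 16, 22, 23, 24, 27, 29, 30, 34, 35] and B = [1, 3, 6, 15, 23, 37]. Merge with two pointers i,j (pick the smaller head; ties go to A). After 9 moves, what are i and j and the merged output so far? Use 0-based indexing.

[i=0,j=0] A[i]=10>B[j]=1 take 1 → j++
[i=0,j=1] A[i]=10>B[j]=3 take 3 → j++
[i=0,j=2] A[i]=10>B[j]=6 take 6 → j++
[i=0,j=3] A[i]=10<=B[j]=15 take 10 → i++
[i=1,j=3] A[i]=16>B[j]=15 take 15 → j++
[i=1,j=4] A[i]=16<=B[j]=23 take 16 → i++
[i=2,j=4] A[i]=22<=B[j]=23 take 22 → i++
[i=3,j=4] A[i]=23<=B[j]=23 take 23 → i++
[i=4,j=4] A[i]=24>B[j]=23 take 23 → j++

i=4, j=5, merged so far=[1, 3, 6, 10, 15, 16, 22, 23, 23]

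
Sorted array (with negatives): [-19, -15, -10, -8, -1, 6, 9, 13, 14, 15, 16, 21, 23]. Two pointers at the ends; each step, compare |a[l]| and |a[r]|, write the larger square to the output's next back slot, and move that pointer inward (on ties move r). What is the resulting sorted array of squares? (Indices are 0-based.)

l=0 r=12: |-19|<=|23| out[12]=529, r--
l=0 r=11: |-19|<=|21| out[11]=441, r--
l=0 r=10: |-19|>|16| out[10]=361, l++
l=1 r=10: |-15|<=|16| out[9]=256, r--
l=1 r=9: |-15|<=|15| out[8]=225, r--
l=1 r=8: |-15|>|14| out[7]=225, l++
l=2 r=8: |-10|<=|14| out[6]=196, r--
l=2 r=7: |-10|<=|13| out[5]=169, r--
l=2 r=6: |-10|>|9| out[4]=100, l++
l=3 r=6: |-8|<=|9| out[3]=81, r--
l=3 r=5: |-8|>|6| out[2]=64, l++
l=4 r=5: |-1|<=|6| out[1]=36, r--
l=4 r=4: |-1|<=|-1| out[0]=1, r--

[1, 36, 64, 81, 100, 169, 196, 225, 225, 256, 361, 441, 529]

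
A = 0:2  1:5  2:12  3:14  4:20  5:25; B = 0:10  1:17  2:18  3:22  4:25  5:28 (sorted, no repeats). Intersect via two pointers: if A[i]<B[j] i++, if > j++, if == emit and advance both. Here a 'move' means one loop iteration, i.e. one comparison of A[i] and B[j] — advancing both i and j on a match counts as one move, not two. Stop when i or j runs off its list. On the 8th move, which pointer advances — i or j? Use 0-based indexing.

i

[i=0,j=0] 2<10 → i++
[i=1,j=0] 5<10 → i++
[i=2,j=0] 12>10 → j++
[i=2,j=1] 12<17 → i++
[i=3,j=1] 14<17 → i++
[i=4,j=1] 20>17 → j++
[i=4,j=2] 20>18 → j++
[i=4,j=3] 20<22 → i++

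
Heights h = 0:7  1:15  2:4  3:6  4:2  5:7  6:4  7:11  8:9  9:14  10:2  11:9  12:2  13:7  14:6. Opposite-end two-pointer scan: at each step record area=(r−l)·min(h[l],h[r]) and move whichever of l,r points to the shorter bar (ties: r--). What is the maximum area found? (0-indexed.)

[0,14] min(7,6)*14=84 best=84 * → r--
[0,13] min(7,7)*13=91 best=91 * → r--
[0,12] min(7,2)*12=24 best=91 → r--
[0,11] min(7,9)*11=77 best=91 → l++
[1,11] min(15,9)*10=90 best=91 → r--
[1,10] min(15,2)*9=18 best=91 → r--
[1,9] min(15,14)*8=112 best=112 * → r--
[1,8] min(15,9)*7=63 best=112 → r--
[1,7] min(15,11)*6=66 best=112 → r--
[1,6] min(15,4)*5=20 best=112 → r--
[1,5] min(15,7)*4=28 best=112 → r--
[1,4] min(15,2)*3=6 best=112 → r--
[1,3] min(15,6)*2=12 best=112 → r--
[1,2] min(15,4)*1=4 best=112 → r--

max area = 112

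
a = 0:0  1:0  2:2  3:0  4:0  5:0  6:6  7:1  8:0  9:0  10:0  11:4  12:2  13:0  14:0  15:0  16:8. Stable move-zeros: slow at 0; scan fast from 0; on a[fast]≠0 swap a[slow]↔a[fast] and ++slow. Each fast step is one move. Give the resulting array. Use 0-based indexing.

[2, 6, 1, 4, 2, 8, 0, 0, 0, 0, 0, 0, 0, 0, 0, 0, 0]

slow=0 fast=0: a[fast]=0, fast++
slow=0 fast=1: a[fast]=0, fast++
slow=0 fast=2: a[fast]=2≠0 swap→a[0]=2, slow++,fast++
slow=1 fast=3: a[fast]=0, fast++
slow=1 fast=4: a[fast]=0, fast++
slow=1 fast=5: a[fast]=0, fast++
slow=1 fast=6: a[fast]=6≠0 swap→a[1]=6, slow++,fast++
slow=2 fast=7: a[fast]=1≠0 swap→a[2]=1, slow++,fast++
slow=3 fast=8: a[fast]=0, fast++
slow=3 fast=9: a[fast]=0, fast++
slow=3 fast=10: a[fast]=0, fast++
slow=3 fast=11: a[fast]=4≠0 swap→a[3]=4, slow++,fast++
slow=4 fast=12: a[fast]=2≠0 swap→a[4]=2, slow++,fast++
slow=5 fast=13: a[fast]=0, fast++
slow=5 fast=14: a[fast]=0, fast++
slow=5 fast=15: a[fast]=0, fast++
slow=5 fast=16: a[fast]=8≠0 swap→a[5]=8, slow++,fast++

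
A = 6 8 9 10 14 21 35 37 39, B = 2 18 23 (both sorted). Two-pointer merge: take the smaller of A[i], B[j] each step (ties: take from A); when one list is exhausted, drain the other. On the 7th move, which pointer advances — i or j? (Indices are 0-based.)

j

i=0 j=0: A[i]=6>B[j]=2 take 2, j++
i=0 j=1: A[i]=6<=B[j]=18 take 6, i++
i=1 j=1: A[i]=8<=B[j]=18 take 8, i++
i=2 j=1: A[i]=9<=B[j]=18 take 9, i++
i=3 j=1: A[i]=10<=B[j]=18 take 10, i++
i=4 j=1: A[i]=14<=B[j]=18 take 14, i++
i=5 j=1: A[i]=21>B[j]=18 take 18, j++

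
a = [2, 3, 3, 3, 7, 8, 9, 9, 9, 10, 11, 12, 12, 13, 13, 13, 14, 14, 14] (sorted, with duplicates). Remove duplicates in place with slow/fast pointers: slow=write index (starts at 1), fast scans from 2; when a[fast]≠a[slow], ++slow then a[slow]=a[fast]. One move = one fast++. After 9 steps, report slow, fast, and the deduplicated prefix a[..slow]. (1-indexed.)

slow=6, fast=11, prefix=[2, 3, 7, 8, 9, 10]

slow=1 fast=2: a[fast]=3≠a[slow]=2 write a[2]=3, slow++,fast++
slow=2 fast=3: a[fast]=3=a[slow] dup, fast++
slow=2 fast=4: a[fast]=3=a[slow] dup, fast++
slow=2 fast=5: a[fast]=7≠a[slow]=3 write a[3]=7, slow++,fast++
slow=3 fast=6: a[fast]=8≠a[slow]=7 write a[4]=8, slow++,fast++
slow=4 fast=7: a[fast]=9≠a[slow]=8 write a[5]=9, slow++,fast++
slow=5 fast=8: a[fast]=9=a[slow] dup, fast++
slow=5 fast=9: a[fast]=9=a[slow] dup, fast++
slow=5 fast=10: a[fast]=10≠a[slow]=9 write a[6]=10, slow++,fast++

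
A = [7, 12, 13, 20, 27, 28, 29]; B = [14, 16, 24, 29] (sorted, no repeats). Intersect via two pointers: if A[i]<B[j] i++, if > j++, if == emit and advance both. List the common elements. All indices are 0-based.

[i=0,j=0] 7<14 → i++
[i=1,j=0] 12<14 → i++
[i=2,j=0] 13<14 → i++
[i=3,j=0] 20>14 → j++
[i=3,j=1] 20>16 → j++
[i=3,j=2] 20<24 → i++
[i=4,j=2] 27>24 → j++
[i=4,j=3] 27<29 → i++
[i=5,j=3] 28<29 → i++
[i=6,j=3] 29==29 emit → i++,j++

intersection = [29]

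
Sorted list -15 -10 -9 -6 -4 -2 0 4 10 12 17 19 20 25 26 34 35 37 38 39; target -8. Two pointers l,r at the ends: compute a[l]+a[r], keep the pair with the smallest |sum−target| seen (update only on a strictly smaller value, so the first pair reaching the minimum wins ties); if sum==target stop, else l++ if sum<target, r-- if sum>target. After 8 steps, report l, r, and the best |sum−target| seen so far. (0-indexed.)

[0,19] -15+39=24 d=32 * → r--
[0,18] -15+38=23 d=31 * → r--
[0,17] -15+37=22 d=30 * → r--
[0,16] -15+35=20 d=28 * → r--
[0,15] -15+34=19 d=27 * → r--
[0,14] -15+26=11 d=19 * → r--
[0,13] -15+25=10 d=18 * → r--
[0,12] -15+20=5 d=13 * → r--

l=0, r=11, best |Δ|=13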